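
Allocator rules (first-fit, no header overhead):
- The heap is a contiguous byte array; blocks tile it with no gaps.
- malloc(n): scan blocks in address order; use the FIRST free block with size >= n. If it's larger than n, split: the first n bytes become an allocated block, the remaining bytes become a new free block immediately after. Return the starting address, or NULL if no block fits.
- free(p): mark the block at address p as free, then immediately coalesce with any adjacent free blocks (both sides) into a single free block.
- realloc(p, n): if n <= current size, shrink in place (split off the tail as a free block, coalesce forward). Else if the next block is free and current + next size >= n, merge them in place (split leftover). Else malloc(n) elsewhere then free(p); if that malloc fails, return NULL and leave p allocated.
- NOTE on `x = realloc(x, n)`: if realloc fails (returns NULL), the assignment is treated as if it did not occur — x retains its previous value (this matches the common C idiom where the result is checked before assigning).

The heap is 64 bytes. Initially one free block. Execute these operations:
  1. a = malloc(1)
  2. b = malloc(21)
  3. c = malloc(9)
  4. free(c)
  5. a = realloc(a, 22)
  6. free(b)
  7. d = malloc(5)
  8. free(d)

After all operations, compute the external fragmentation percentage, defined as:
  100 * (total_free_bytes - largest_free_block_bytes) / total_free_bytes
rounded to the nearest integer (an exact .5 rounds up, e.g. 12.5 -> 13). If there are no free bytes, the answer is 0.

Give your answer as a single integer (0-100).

Op 1: a = malloc(1) -> a = 0; heap: [0-0 ALLOC][1-63 FREE]
Op 2: b = malloc(21) -> b = 1; heap: [0-0 ALLOC][1-21 ALLOC][22-63 FREE]
Op 3: c = malloc(9) -> c = 22; heap: [0-0 ALLOC][1-21 ALLOC][22-30 ALLOC][31-63 FREE]
Op 4: free(c) -> (freed c); heap: [0-0 ALLOC][1-21 ALLOC][22-63 FREE]
Op 5: a = realloc(a, 22) -> a = 22; heap: [0-0 FREE][1-21 ALLOC][22-43 ALLOC][44-63 FREE]
Op 6: free(b) -> (freed b); heap: [0-21 FREE][22-43 ALLOC][44-63 FREE]
Op 7: d = malloc(5) -> d = 0; heap: [0-4 ALLOC][5-21 FREE][22-43 ALLOC][44-63 FREE]
Op 8: free(d) -> (freed d); heap: [0-21 FREE][22-43 ALLOC][44-63 FREE]
Free blocks: [22 20] total_free=42 largest=22 -> 100*(42-22)/42 = 2000/42 ≈ 47.619 -> rounds to 48

Answer: 48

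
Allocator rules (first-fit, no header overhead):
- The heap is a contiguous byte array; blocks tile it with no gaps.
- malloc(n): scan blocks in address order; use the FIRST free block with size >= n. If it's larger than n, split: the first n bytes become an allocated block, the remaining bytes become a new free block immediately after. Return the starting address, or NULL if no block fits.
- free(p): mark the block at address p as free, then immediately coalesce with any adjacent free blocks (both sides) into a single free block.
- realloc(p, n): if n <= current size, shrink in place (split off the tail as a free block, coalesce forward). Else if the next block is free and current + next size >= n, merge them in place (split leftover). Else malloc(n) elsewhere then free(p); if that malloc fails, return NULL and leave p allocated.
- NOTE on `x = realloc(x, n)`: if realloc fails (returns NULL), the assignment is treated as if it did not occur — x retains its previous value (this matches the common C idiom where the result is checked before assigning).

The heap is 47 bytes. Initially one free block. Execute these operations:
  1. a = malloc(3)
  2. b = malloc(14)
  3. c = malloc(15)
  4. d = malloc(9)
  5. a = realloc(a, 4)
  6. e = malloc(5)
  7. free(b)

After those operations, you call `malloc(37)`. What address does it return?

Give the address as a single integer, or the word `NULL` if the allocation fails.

Answer: NULL

Derivation:
Op 1: a = malloc(3) -> a = 0; heap: [0-2 ALLOC][3-46 FREE]
Op 2: b = malloc(14) -> b = 3; heap: [0-2 ALLOC][3-16 ALLOC][17-46 FREE]
Op 3: c = malloc(15) -> c = 17; heap: [0-2 ALLOC][3-16 ALLOC][17-31 ALLOC][32-46 FREE]
Op 4: d = malloc(9) -> d = 32; heap: [0-2 ALLOC][3-16 ALLOC][17-31 ALLOC][32-40 ALLOC][41-46 FREE]
Op 5: a = realloc(a, 4) -> a = 41; heap: [0-2 FREE][3-16 ALLOC][17-31 ALLOC][32-40 ALLOC][41-44 ALLOC][45-46 FREE]
Op 6: e = malloc(5) -> e = NULL; heap: [0-2 FREE][3-16 ALLOC][17-31 ALLOC][32-40 ALLOC][41-44 ALLOC][45-46 FREE]
Op 7: free(b) -> (freed b); heap: [0-16 FREE][17-31 ALLOC][32-40 ALLOC][41-44 ALLOC][45-46 FREE]
malloc(37): first-fit scan over [0-16 FREE][17-31 ALLOC][32-40 ALLOC][41-44 ALLOC][45-46 FREE] -> NULL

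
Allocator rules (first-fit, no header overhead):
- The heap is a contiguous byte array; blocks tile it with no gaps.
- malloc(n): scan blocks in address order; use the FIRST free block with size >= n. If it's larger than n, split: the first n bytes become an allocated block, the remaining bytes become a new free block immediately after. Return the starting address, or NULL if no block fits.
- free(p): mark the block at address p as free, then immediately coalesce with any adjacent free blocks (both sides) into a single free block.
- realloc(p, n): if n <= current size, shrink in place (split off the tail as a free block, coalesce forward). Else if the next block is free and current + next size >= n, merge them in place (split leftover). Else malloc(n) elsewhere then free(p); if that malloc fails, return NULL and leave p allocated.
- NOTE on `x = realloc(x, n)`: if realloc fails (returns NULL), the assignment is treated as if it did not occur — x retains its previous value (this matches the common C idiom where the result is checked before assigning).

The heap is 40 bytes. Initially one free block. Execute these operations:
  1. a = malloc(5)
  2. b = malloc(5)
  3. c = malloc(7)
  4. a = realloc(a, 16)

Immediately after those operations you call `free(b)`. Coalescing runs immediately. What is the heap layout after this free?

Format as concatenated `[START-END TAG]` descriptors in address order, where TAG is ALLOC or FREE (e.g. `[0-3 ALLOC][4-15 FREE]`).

Answer: [0-9 FREE][10-16 ALLOC][17-32 ALLOC][33-39 FREE]

Derivation:
Op 1: a = malloc(5) -> a = 0; heap: [0-4 ALLOC][5-39 FREE]
Op 2: b = malloc(5) -> b = 5; heap: [0-4 ALLOC][5-9 ALLOC][10-39 FREE]
Op 3: c = malloc(7) -> c = 10; heap: [0-4 ALLOC][5-9 ALLOC][10-16 ALLOC][17-39 FREE]
Op 4: a = realloc(a, 16) -> a = 17; heap: [0-4 FREE][5-9 ALLOC][10-16 ALLOC][17-32 ALLOC][33-39 FREE]
free(b): b = 5 -> block [5-9 ALLOC]; mark free, coalesce with adjacent free neighbors -> [0-9 FREE][10-16 ALLOC][17-32 ALLOC][33-39 FREE]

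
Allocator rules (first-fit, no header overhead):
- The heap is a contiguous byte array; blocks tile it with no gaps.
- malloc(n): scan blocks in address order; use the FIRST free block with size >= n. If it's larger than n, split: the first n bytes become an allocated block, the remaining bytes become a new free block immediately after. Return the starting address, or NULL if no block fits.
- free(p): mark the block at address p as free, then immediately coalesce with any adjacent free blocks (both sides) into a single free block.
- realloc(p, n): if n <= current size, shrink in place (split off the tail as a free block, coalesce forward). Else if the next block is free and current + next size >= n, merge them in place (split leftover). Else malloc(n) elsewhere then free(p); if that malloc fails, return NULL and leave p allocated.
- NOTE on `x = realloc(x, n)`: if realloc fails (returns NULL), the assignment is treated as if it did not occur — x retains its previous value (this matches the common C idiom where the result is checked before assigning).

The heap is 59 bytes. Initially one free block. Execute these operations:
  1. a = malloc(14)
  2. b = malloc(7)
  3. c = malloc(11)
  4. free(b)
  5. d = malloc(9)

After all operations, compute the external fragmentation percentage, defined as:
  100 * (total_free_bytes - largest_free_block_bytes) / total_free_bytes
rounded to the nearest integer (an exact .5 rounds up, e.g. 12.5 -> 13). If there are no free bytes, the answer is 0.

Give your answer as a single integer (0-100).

Answer: 28

Derivation:
Op 1: a = malloc(14) -> a = 0; heap: [0-13 ALLOC][14-58 FREE]
Op 2: b = malloc(7) -> b = 14; heap: [0-13 ALLOC][14-20 ALLOC][21-58 FREE]
Op 3: c = malloc(11) -> c = 21; heap: [0-13 ALLOC][14-20 ALLOC][21-31 ALLOC][32-58 FREE]
Op 4: free(b) -> (freed b); heap: [0-13 ALLOC][14-20 FREE][21-31 ALLOC][32-58 FREE]
Op 5: d = malloc(9) -> d = 32; heap: [0-13 ALLOC][14-20 FREE][21-31 ALLOC][32-40 ALLOC][41-58 FREE]
Free blocks: [7 18] total_free=25 largest=18 -> 100*(25-18)/25 = 700/25 = 28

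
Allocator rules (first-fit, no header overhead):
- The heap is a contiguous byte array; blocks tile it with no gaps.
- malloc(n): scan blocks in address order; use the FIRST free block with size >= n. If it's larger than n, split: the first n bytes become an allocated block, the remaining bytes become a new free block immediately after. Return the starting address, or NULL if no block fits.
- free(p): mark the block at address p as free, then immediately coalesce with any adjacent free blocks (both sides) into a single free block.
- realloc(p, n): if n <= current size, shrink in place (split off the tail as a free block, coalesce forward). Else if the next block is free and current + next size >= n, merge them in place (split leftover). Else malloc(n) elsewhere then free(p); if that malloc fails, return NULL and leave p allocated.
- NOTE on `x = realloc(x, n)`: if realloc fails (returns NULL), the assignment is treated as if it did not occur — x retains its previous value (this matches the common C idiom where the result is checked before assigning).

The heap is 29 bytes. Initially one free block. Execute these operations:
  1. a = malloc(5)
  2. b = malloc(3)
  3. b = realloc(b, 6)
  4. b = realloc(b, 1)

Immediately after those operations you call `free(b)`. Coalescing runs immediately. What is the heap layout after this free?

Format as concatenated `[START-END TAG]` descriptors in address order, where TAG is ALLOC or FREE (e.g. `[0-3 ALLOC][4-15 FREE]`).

Answer: [0-4 ALLOC][5-28 FREE]

Derivation:
Op 1: a = malloc(5) -> a = 0; heap: [0-4 ALLOC][5-28 FREE]
Op 2: b = malloc(3) -> b = 5; heap: [0-4 ALLOC][5-7 ALLOC][8-28 FREE]
Op 3: b = realloc(b, 6) -> b = 5; heap: [0-4 ALLOC][5-10 ALLOC][11-28 FREE]
Op 4: b = realloc(b, 1) -> b = 5; heap: [0-4 ALLOC][5-5 ALLOC][6-28 FREE]
free(b): b = 5 -> block [5-5 ALLOC]; mark free, coalesce with adjacent free neighbors -> [0-4 ALLOC][5-28 FREE]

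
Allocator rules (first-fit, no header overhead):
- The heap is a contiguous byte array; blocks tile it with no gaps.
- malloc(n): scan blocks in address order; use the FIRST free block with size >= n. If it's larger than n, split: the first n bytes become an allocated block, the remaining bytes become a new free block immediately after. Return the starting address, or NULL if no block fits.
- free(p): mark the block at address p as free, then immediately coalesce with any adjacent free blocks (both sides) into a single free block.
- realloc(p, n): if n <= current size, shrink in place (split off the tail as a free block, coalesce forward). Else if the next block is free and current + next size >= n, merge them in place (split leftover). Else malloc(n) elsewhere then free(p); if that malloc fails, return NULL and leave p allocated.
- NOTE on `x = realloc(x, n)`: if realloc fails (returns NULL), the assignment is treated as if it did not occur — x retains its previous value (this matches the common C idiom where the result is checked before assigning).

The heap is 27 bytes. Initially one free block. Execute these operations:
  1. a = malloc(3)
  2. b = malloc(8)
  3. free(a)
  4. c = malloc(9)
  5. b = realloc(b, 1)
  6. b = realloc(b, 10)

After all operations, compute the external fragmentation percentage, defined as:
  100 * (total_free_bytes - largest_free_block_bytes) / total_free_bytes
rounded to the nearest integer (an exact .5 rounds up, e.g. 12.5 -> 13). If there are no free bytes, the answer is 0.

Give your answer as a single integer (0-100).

Answer: 59

Derivation:
Op 1: a = malloc(3) -> a = 0; heap: [0-2 ALLOC][3-26 FREE]
Op 2: b = malloc(8) -> b = 3; heap: [0-2 ALLOC][3-10 ALLOC][11-26 FREE]
Op 3: free(a) -> (freed a); heap: [0-2 FREE][3-10 ALLOC][11-26 FREE]
Op 4: c = malloc(9) -> c = 11; heap: [0-2 FREE][3-10 ALLOC][11-19 ALLOC][20-26 FREE]
Op 5: b = realloc(b, 1) -> b = 3; heap: [0-2 FREE][3-3 ALLOC][4-10 FREE][11-19 ALLOC][20-26 FREE]
Op 6: b = realloc(b, 10) -> NULL (b unchanged); heap: [0-2 FREE][3-3 ALLOC][4-10 FREE][11-19 ALLOC][20-26 FREE]
Free blocks: [3 7 7] total_free=17 largest=7 -> 100*(17-7)/17 = 1000/17 ≈ 58.824 -> rounds to 59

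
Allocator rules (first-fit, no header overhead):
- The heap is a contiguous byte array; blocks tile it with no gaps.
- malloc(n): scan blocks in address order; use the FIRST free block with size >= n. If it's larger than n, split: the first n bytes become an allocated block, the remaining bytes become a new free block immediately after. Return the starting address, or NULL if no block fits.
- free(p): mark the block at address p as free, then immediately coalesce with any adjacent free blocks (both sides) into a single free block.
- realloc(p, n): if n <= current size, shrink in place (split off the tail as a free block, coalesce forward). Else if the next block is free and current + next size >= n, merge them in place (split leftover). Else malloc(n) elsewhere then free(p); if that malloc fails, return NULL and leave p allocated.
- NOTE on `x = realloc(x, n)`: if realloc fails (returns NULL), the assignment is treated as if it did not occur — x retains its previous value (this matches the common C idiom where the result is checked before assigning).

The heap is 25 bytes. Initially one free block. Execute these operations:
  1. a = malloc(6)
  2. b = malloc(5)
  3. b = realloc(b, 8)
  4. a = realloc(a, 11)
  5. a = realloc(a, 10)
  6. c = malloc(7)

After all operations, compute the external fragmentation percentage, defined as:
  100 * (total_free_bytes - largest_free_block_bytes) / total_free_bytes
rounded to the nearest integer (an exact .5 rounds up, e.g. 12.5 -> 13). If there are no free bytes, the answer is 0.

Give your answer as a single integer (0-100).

Answer: 14

Derivation:
Op 1: a = malloc(6) -> a = 0; heap: [0-5 ALLOC][6-24 FREE]
Op 2: b = malloc(5) -> b = 6; heap: [0-5 ALLOC][6-10 ALLOC][11-24 FREE]
Op 3: b = realloc(b, 8) -> b = 6; heap: [0-5 ALLOC][6-13 ALLOC][14-24 FREE]
Op 4: a = realloc(a, 11) -> a = 14; heap: [0-5 FREE][6-13 ALLOC][14-24 ALLOC]
Op 5: a = realloc(a, 10) -> a = 14; heap: [0-5 FREE][6-13 ALLOC][14-23 ALLOC][24-24 FREE]
Op 6: c = malloc(7) -> c = NULL; heap: [0-5 FREE][6-13 ALLOC][14-23 ALLOC][24-24 FREE]
Free blocks: [6 1] total_free=7 largest=6 -> 100*(7-6)/7 = 100/7 ≈ 14.286 -> rounds to 14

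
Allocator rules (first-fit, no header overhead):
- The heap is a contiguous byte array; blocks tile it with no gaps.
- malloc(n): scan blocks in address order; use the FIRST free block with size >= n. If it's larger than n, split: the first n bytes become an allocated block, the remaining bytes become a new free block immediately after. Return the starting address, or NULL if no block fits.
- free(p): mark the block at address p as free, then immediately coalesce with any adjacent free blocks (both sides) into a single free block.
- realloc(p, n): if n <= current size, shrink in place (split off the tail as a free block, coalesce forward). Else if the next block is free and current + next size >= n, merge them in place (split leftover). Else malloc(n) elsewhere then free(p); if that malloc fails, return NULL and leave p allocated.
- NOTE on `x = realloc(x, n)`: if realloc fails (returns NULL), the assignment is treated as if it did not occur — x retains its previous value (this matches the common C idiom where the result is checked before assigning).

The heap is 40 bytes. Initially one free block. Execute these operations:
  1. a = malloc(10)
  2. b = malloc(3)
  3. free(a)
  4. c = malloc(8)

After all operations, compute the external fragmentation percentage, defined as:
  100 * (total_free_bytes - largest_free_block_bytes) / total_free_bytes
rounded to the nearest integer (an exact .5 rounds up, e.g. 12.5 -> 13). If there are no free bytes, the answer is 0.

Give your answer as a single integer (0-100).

Op 1: a = malloc(10) -> a = 0; heap: [0-9 ALLOC][10-39 FREE]
Op 2: b = malloc(3) -> b = 10; heap: [0-9 ALLOC][10-12 ALLOC][13-39 FREE]
Op 3: free(a) -> (freed a); heap: [0-9 FREE][10-12 ALLOC][13-39 FREE]
Op 4: c = malloc(8) -> c = 0; heap: [0-7 ALLOC][8-9 FREE][10-12 ALLOC][13-39 FREE]
Free blocks: [2 27] total_free=29 largest=27 -> 100*(29-27)/29 = 200/29 ≈ 6.897 -> rounds to 7

Answer: 7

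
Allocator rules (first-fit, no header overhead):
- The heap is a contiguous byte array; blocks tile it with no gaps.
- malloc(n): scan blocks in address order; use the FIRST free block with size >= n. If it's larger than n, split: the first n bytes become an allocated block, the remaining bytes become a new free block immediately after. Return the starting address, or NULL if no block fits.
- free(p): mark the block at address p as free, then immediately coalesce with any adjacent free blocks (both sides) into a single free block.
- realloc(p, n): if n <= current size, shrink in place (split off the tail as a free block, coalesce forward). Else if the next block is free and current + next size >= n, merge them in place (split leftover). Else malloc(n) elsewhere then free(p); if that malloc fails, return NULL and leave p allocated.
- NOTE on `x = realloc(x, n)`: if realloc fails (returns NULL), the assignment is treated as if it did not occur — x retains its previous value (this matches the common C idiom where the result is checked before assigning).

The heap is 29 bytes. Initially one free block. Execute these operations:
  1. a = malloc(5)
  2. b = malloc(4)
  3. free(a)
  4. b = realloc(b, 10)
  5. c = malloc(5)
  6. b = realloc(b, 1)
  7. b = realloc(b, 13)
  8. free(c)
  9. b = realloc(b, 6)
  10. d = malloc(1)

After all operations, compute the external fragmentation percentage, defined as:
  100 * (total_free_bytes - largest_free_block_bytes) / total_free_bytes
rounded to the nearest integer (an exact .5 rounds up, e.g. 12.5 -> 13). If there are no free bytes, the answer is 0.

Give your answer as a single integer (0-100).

Op 1: a = malloc(5) -> a = 0; heap: [0-4 ALLOC][5-28 FREE]
Op 2: b = malloc(4) -> b = 5; heap: [0-4 ALLOC][5-8 ALLOC][9-28 FREE]
Op 3: free(a) -> (freed a); heap: [0-4 FREE][5-8 ALLOC][9-28 FREE]
Op 4: b = realloc(b, 10) -> b = 5; heap: [0-4 FREE][5-14 ALLOC][15-28 FREE]
Op 5: c = malloc(5) -> c = 0; heap: [0-4 ALLOC][5-14 ALLOC][15-28 FREE]
Op 6: b = realloc(b, 1) -> b = 5; heap: [0-4 ALLOC][5-5 ALLOC][6-28 FREE]
Op 7: b = realloc(b, 13) -> b = 5; heap: [0-4 ALLOC][5-17 ALLOC][18-28 FREE]
Op 8: free(c) -> (freed c); heap: [0-4 FREE][5-17 ALLOC][18-28 FREE]
Op 9: b = realloc(b, 6) -> b = 5; heap: [0-4 FREE][5-10 ALLOC][11-28 FREE]
Op 10: d = malloc(1) -> d = 0; heap: [0-0 ALLOC][1-4 FREE][5-10 ALLOC][11-28 FREE]
Free blocks: [4 18] total_free=22 largest=18 -> 100*(22-18)/22 = 400/22 ≈ 18.182 -> rounds to 18

Answer: 18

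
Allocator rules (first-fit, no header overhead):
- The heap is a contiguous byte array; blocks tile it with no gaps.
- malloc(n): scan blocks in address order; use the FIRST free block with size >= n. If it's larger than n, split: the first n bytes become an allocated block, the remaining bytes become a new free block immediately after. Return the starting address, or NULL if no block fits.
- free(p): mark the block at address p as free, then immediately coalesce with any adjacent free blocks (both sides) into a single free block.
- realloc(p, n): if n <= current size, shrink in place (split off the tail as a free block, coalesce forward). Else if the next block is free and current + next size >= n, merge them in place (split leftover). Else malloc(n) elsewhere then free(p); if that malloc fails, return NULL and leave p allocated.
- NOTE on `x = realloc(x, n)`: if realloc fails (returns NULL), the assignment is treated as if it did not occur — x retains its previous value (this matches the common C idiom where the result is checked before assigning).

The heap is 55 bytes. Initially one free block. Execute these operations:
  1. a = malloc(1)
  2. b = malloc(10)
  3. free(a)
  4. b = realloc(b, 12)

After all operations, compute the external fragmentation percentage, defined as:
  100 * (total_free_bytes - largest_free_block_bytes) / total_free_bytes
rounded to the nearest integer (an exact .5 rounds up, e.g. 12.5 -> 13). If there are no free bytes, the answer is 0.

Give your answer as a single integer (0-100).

Answer: 2

Derivation:
Op 1: a = malloc(1) -> a = 0; heap: [0-0 ALLOC][1-54 FREE]
Op 2: b = malloc(10) -> b = 1; heap: [0-0 ALLOC][1-10 ALLOC][11-54 FREE]
Op 3: free(a) -> (freed a); heap: [0-0 FREE][1-10 ALLOC][11-54 FREE]
Op 4: b = realloc(b, 12) -> b = 1; heap: [0-0 FREE][1-12 ALLOC][13-54 FREE]
Free blocks: [1 42] total_free=43 largest=42 -> 100*(43-42)/43 = 100/43 ≈ 2.326 -> rounds to 2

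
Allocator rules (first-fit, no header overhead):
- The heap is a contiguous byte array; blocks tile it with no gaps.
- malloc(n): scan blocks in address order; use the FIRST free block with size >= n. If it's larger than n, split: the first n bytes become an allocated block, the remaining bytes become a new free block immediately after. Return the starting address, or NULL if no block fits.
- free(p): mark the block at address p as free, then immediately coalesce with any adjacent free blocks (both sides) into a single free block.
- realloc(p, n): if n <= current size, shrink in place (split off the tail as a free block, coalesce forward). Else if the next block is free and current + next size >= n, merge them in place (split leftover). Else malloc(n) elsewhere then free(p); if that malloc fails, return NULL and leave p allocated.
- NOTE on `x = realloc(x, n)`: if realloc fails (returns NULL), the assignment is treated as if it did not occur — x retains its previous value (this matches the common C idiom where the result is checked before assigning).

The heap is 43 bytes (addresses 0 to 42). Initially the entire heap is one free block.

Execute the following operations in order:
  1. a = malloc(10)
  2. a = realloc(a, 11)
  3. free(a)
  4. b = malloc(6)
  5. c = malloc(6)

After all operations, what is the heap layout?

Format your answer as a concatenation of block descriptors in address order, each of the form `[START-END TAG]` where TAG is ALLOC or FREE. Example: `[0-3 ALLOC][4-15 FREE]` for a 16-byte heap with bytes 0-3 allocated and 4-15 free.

Answer: [0-5 ALLOC][6-11 ALLOC][12-42 FREE]

Derivation:
Op 1: a = malloc(10) -> a = 0; heap: [0-9 ALLOC][10-42 FREE]
Op 2: a = realloc(a, 11) -> a = 0; heap: [0-10 ALLOC][11-42 FREE]
Op 3: free(a) -> (freed a); heap: [0-42 FREE]
Op 4: b = malloc(6) -> b = 0; heap: [0-5 ALLOC][6-42 FREE]
Op 5: c = malloc(6) -> c = 6; heap: [0-5 ALLOC][6-11 ALLOC][12-42 FREE]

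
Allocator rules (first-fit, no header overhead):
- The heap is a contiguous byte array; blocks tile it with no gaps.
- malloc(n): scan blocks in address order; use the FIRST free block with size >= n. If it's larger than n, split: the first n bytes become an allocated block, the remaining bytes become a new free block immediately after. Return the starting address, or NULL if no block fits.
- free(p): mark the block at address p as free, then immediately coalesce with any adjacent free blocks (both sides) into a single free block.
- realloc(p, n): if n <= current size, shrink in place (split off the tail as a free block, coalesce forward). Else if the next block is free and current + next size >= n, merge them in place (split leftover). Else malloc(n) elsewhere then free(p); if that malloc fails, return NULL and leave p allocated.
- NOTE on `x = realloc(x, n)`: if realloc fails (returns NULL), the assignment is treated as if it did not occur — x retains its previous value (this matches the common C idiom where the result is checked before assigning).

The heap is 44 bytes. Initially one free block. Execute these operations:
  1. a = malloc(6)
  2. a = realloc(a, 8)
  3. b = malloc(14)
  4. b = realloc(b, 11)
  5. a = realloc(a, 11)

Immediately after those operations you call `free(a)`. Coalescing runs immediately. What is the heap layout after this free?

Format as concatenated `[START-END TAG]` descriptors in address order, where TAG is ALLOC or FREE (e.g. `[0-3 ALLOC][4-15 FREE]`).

Op 1: a = malloc(6) -> a = 0; heap: [0-5 ALLOC][6-43 FREE]
Op 2: a = realloc(a, 8) -> a = 0; heap: [0-7 ALLOC][8-43 FREE]
Op 3: b = malloc(14) -> b = 8; heap: [0-7 ALLOC][8-21 ALLOC][22-43 FREE]
Op 4: b = realloc(b, 11) -> b = 8; heap: [0-7 ALLOC][8-18 ALLOC][19-43 FREE]
Op 5: a = realloc(a, 11) -> a = 19; heap: [0-7 FREE][8-18 ALLOC][19-29 ALLOC][30-43 FREE]
free(a): a = 19 -> block [19-29 ALLOC]; mark free, coalesce with adjacent free neighbors -> [0-7 FREE][8-18 ALLOC][19-43 FREE]

Answer: [0-7 FREE][8-18 ALLOC][19-43 FREE]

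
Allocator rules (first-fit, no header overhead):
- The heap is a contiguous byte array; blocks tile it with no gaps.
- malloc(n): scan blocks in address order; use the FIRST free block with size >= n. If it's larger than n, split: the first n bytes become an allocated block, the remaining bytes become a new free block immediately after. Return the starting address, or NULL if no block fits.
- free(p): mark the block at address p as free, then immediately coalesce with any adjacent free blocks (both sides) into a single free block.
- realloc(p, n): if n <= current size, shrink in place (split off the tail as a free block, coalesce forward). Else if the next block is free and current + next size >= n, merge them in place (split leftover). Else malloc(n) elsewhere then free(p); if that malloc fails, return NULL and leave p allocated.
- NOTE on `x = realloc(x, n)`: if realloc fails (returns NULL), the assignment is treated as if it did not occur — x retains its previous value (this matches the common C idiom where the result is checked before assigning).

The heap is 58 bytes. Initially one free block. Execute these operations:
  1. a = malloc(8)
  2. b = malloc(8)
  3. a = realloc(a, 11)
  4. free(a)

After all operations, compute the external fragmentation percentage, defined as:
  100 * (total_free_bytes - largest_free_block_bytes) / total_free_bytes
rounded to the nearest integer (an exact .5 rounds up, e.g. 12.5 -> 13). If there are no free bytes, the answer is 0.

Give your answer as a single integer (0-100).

Op 1: a = malloc(8) -> a = 0; heap: [0-7 ALLOC][8-57 FREE]
Op 2: b = malloc(8) -> b = 8; heap: [0-7 ALLOC][8-15 ALLOC][16-57 FREE]
Op 3: a = realloc(a, 11) -> a = 16; heap: [0-7 FREE][8-15 ALLOC][16-26 ALLOC][27-57 FREE]
Op 4: free(a) -> (freed a); heap: [0-7 FREE][8-15 ALLOC][16-57 FREE]
Free blocks: [8 42] total_free=50 largest=42 -> 100*(50-42)/50 = 800/50 = 16

Answer: 16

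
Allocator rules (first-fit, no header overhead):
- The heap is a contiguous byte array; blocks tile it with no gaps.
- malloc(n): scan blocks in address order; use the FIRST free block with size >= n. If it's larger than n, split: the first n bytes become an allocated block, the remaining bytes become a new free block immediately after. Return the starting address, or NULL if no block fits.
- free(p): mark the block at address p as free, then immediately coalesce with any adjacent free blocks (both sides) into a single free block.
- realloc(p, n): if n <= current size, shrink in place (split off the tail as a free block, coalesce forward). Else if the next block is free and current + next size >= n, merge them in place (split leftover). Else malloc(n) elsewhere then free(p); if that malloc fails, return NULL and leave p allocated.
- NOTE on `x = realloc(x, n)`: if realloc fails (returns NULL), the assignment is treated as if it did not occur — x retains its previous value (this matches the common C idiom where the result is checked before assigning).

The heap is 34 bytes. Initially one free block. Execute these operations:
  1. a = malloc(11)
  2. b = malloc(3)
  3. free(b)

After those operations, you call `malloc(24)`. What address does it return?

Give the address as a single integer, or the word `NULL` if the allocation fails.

Op 1: a = malloc(11) -> a = 0; heap: [0-10 ALLOC][11-33 FREE]
Op 2: b = malloc(3) -> b = 11; heap: [0-10 ALLOC][11-13 ALLOC][14-33 FREE]
Op 3: free(b) -> (freed b); heap: [0-10 ALLOC][11-33 FREE]
malloc(24): first-fit scan over [0-10 ALLOC][11-33 FREE] -> NULL

Answer: NULL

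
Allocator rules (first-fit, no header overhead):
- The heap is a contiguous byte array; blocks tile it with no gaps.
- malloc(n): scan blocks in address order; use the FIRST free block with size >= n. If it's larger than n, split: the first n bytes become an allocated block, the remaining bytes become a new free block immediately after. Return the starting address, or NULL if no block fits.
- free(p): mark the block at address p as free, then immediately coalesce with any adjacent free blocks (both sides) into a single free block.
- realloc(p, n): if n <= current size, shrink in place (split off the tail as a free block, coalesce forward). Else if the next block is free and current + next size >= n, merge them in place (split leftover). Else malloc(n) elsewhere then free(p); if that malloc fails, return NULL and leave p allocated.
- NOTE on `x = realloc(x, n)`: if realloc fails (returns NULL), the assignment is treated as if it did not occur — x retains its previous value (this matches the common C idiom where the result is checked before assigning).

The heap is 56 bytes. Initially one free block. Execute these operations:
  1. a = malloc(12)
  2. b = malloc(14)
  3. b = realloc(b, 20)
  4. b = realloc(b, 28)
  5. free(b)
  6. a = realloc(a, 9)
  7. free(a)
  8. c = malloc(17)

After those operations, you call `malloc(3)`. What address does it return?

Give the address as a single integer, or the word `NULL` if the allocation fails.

Answer: 17

Derivation:
Op 1: a = malloc(12) -> a = 0; heap: [0-11 ALLOC][12-55 FREE]
Op 2: b = malloc(14) -> b = 12; heap: [0-11 ALLOC][12-25 ALLOC][26-55 FREE]
Op 3: b = realloc(b, 20) -> b = 12; heap: [0-11 ALLOC][12-31 ALLOC][32-55 FREE]
Op 4: b = realloc(b, 28) -> b = 12; heap: [0-11 ALLOC][12-39 ALLOC][40-55 FREE]
Op 5: free(b) -> (freed b); heap: [0-11 ALLOC][12-55 FREE]
Op 6: a = realloc(a, 9) -> a = 0; heap: [0-8 ALLOC][9-55 FREE]
Op 7: free(a) -> (freed a); heap: [0-55 FREE]
Op 8: c = malloc(17) -> c = 0; heap: [0-16 ALLOC][17-55 FREE]
malloc(3): first-fit scan over [0-16 ALLOC][17-55 FREE] -> 17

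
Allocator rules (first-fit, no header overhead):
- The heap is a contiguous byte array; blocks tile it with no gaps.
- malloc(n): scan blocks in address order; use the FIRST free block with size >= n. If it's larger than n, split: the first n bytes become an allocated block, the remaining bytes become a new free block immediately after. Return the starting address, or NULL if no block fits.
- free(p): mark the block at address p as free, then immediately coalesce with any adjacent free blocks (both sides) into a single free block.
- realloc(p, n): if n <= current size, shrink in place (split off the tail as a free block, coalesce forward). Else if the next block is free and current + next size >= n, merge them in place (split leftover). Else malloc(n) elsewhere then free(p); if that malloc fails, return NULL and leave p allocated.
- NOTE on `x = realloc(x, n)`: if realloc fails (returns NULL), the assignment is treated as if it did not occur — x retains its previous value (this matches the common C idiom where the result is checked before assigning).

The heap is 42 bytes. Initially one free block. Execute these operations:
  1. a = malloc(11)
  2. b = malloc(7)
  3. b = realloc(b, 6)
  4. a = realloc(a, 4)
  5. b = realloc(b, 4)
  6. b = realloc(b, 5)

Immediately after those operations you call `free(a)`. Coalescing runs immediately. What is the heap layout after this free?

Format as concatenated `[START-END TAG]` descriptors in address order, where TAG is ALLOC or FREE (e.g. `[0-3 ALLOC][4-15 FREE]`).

Answer: [0-10 FREE][11-15 ALLOC][16-41 FREE]

Derivation:
Op 1: a = malloc(11) -> a = 0; heap: [0-10 ALLOC][11-41 FREE]
Op 2: b = malloc(7) -> b = 11; heap: [0-10 ALLOC][11-17 ALLOC][18-41 FREE]
Op 3: b = realloc(b, 6) -> b = 11; heap: [0-10 ALLOC][11-16 ALLOC][17-41 FREE]
Op 4: a = realloc(a, 4) -> a = 0; heap: [0-3 ALLOC][4-10 FREE][11-16 ALLOC][17-41 FREE]
Op 5: b = realloc(b, 4) -> b = 11; heap: [0-3 ALLOC][4-10 FREE][11-14 ALLOC][15-41 FREE]
Op 6: b = realloc(b, 5) -> b = 11; heap: [0-3 ALLOC][4-10 FREE][11-15 ALLOC][16-41 FREE]
free(a): a = 0 -> block [0-3 ALLOC]; mark free, coalesce with adjacent free neighbors -> [0-10 FREE][11-15 ALLOC][16-41 FREE]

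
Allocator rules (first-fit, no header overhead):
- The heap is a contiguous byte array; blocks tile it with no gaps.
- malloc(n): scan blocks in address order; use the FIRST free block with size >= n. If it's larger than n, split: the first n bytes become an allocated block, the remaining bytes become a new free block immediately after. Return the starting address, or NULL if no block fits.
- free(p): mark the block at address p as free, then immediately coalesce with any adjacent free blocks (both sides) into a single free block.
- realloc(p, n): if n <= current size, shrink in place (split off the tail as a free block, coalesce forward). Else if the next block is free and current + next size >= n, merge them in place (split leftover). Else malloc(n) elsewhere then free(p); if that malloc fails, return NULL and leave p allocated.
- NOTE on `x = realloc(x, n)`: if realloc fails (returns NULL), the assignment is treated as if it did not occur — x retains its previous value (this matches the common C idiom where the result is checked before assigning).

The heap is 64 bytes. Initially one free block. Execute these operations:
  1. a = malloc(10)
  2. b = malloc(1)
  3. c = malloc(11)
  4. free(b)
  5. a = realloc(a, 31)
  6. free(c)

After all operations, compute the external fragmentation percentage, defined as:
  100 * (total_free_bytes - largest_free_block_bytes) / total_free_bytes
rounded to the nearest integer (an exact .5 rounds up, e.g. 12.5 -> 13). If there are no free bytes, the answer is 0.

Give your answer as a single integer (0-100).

Op 1: a = malloc(10) -> a = 0; heap: [0-9 ALLOC][10-63 FREE]
Op 2: b = malloc(1) -> b = 10; heap: [0-9 ALLOC][10-10 ALLOC][11-63 FREE]
Op 3: c = malloc(11) -> c = 11; heap: [0-9 ALLOC][10-10 ALLOC][11-21 ALLOC][22-63 FREE]
Op 4: free(b) -> (freed b); heap: [0-9 ALLOC][10-10 FREE][11-21 ALLOC][22-63 FREE]
Op 5: a = realloc(a, 31) -> a = 22; heap: [0-10 FREE][11-21 ALLOC][22-52 ALLOC][53-63 FREE]
Op 6: free(c) -> (freed c); heap: [0-21 FREE][22-52 ALLOC][53-63 FREE]
Free blocks: [22 11] total_free=33 largest=22 -> 100*(33-22)/33 = 1100/33 ≈ 33.333 -> rounds to 33

Answer: 33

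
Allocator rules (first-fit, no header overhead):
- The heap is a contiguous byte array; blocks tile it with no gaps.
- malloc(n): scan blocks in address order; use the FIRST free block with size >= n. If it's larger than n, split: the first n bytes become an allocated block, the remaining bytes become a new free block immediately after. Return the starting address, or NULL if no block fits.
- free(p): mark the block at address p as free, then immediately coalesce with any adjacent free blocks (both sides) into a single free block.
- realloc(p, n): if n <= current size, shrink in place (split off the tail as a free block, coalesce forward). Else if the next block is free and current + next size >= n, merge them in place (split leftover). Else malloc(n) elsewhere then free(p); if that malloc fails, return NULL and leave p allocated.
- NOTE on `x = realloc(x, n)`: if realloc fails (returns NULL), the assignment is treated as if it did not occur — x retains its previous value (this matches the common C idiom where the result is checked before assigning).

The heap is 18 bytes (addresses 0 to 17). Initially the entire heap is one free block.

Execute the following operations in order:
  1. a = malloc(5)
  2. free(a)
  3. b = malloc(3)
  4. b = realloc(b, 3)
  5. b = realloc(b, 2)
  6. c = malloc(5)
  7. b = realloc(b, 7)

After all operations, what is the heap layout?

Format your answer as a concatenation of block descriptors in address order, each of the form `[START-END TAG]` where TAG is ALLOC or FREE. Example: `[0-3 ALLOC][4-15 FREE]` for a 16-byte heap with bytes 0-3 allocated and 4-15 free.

Op 1: a = malloc(5) -> a = 0; heap: [0-4 ALLOC][5-17 FREE]
Op 2: free(a) -> (freed a); heap: [0-17 FREE]
Op 3: b = malloc(3) -> b = 0; heap: [0-2 ALLOC][3-17 FREE]
Op 4: b = realloc(b, 3) -> b = 0; heap: [0-2 ALLOC][3-17 FREE]
Op 5: b = realloc(b, 2) -> b = 0; heap: [0-1 ALLOC][2-17 FREE]
Op 6: c = malloc(5) -> c = 2; heap: [0-1 ALLOC][2-6 ALLOC][7-17 FREE]
Op 7: b = realloc(b, 7) -> b = 7; heap: [0-1 FREE][2-6 ALLOC][7-13 ALLOC][14-17 FREE]

Answer: [0-1 FREE][2-6 ALLOC][7-13 ALLOC][14-17 FREE]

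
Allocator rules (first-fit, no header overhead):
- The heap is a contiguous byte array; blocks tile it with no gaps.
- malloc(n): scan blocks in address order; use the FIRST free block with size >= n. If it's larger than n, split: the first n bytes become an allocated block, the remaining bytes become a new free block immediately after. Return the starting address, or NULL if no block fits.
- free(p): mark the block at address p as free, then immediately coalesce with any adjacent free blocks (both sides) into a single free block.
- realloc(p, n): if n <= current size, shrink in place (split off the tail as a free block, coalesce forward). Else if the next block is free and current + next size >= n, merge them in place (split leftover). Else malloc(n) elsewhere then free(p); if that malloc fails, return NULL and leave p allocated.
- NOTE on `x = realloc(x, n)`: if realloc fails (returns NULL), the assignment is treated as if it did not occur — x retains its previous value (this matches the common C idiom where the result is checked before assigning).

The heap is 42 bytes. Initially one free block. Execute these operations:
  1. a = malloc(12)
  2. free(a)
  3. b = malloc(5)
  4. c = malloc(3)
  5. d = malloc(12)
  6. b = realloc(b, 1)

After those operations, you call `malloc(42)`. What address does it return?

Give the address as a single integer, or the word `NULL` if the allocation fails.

Answer: NULL

Derivation:
Op 1: a = malloc(12) -> a = 0; heap: [0-11 ALLOC][12-41 FREE]
Op 2: free(a) -> (freed a); heap: [0-41 FREE]
Op 3: b = malloc(5) -> b = 0; heap: [0-4 ALLOC][5-41 FREE]
Op 4: c = malloc(3) -> c = 5; heap: [0-4 ALLOC][5-7 ALLOC][8-41 FREE]
Op 5: d = malloc(12) -> d = 8; heap: [0-4 ALLOC][5-7 ALLOC][8-19 ALLOC][20-41 FREE]
Op 6: b = realloc(b, 1) -> b = 0; heap: [0-0 ALLOC][1-4 FREE][5-7 ALLOC][8-19 ALLOC][20-41 FREE]
malloc(42): first-fit scan over [0-0 ALLOC][1-4 FREE][5-7 ALLOC][8-19 ALLOC][20-41 FREE] -> NULL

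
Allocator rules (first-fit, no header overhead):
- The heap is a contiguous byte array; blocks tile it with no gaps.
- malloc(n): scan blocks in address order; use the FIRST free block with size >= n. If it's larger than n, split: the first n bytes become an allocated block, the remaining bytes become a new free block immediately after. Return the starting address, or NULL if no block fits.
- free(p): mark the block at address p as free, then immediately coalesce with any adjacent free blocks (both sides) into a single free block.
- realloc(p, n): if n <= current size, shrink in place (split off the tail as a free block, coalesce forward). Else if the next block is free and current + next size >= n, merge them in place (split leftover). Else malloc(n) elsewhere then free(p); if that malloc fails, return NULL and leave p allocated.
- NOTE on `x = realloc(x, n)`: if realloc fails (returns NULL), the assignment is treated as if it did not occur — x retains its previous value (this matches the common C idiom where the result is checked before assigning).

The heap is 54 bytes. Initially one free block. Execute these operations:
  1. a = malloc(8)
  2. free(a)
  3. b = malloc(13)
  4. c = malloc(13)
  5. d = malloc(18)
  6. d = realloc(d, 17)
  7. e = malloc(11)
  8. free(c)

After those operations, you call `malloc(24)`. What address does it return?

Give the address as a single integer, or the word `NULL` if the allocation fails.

Answer: NULL

Derivation:
Op 1: a = malloc(8) -> a = 0; heap: [0-7 ALLOC][8-53 FREE]
Op 2: free(a) -> (freed a); heap: [0-53 FREE]
Op 3: b = malloc(13) -> b = 0; heap: [0-12 ALLOC][13-53 FREE]
Op 4: c = malloc(13) -> c = 13; heap: [0-12 ALLOC][13-25 ALLOC][26-53 FREE]
Op 5: d = malloc(18) -> d = 26; heap: [0-12 ALLOC][13-25 ALLOC][26-43 ALLOC][44-53 FREE]
Op 6: d = realloc(d, 17) -> d = 26; heap: [0-12 ALLOC][13-25 ALLOC][26-42 ALLOC][43-53 FREE]
Op 7: e = malloc(11) -> e = 43; heap: [0-12 ALLOC][13-25 ALLOC][26-42 ALLOC][43-53 ALLOC]
Op 8: free(c) -> (freed c); heap: [0-12 ALLOC][13-25 FREE][26-42 ALLOC][43-53 ALLOC]
malloc(24): first-fit scan over [0-12 ALLOC][13-25 FREE][26-42 ALLOC][43-53 ALLOC] -> NULL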